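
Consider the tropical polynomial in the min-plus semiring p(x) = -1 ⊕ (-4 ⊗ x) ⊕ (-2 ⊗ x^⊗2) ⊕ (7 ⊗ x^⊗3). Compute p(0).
p(0) = -4

A tropical monomial a ⊗ x^⊗i evaluates to a + i · x. Evaluating each term at x = 0:
  Term 0 contributes -1 + 0 · 0 = -1
  Term 1 contributes -4 + 1 · 0 = -4
  Term 2 contributes -2 + 2 · 0 = -2
  Term 3 contributes 7 + 3 · 0 = 7
p(0) = ⊕ of these = min[-1, -4, -2, 7] = -4.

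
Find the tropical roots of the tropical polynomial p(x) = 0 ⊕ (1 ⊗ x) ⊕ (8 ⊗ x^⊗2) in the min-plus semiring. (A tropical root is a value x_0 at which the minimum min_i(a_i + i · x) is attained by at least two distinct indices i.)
Roots: {-7, -1}

Each tropical root is a break point of the lower envelope of the lines y = a_i + i · x (there are 3 lines, with slopes 0, 1, ..., 2). Only the lines that attain the minimum somewhere contribute to roots; other lines are dominated. Here the surviving (envelope) indices are i = 2, i = 1, i = 0.
Intersections between consecutive envelope lines give the roots: for adjacent envelope indices i < j the intersection is x = (a_i − a_j) / (j − i). Reading off the sorted break points: {-7, -1}.
Verification: at each break x_0, at least two indices attain the minimum of min_i(a_i + i · x_0).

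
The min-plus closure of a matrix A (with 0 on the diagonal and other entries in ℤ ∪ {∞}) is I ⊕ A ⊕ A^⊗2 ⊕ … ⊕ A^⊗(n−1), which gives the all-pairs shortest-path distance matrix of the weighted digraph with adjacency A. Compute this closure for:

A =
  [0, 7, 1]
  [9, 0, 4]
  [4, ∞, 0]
Closure =
  [0, 7, 1]
  [8, 0, 4]
  [4, 11, 0]

This is the Floyd-Warshall all-pairs shortest-path computation. For each intermediate vertex k = 0, 1, …, 2, update dist[i][j] ← min(dist[i][j], dist[i][k] + dist[k][j]). The final matrix gives, for each (i, j), the minimum total weight of any directed path from i to j (possibly empty when i = j).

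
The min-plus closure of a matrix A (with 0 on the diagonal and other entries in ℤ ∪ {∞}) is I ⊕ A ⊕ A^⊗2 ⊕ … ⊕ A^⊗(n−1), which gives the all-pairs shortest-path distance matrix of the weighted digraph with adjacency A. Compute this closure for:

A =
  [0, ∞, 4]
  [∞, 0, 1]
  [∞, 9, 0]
Closure =
  [0, 13, 4]
  [∞, 0, 1]
  [∞, 9, 0]

This is the Floyd-Warshall all-pairs shortest-path computation. For each intermediate vertex k = 0, 1, …, 2, update dist[i][j] ← min(dist[i][j], dist[i][k] + dist[k][j]). The final matrix gives, for each (i, j), the minimum total weight of any directed path from i to j (possibly empty when i = j).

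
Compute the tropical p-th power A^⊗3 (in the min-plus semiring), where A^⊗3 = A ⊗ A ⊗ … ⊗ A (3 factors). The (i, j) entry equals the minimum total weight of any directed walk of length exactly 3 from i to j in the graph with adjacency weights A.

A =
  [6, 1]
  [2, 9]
A^⊗3 =
  [9, 4]
  [5, 9]

Each entry (A^⊗3)_ij equals the minimum over all length-3 walks i = v_0 → v_1 → … → v_3 = j of Σ_t A[v_t][v_{t+1}]. For example, for (i, j) = (0, 1) we minimise over 4 possible intermediate vertex sequences; the minimum is 4, attained along the walk 0 → 1 → 0 → 1.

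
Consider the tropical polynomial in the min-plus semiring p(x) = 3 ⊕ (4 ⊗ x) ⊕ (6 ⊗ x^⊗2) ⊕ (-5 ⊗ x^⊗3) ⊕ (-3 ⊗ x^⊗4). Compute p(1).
p(1) = -2

A tropical monomial a ⊗ x^⊗i evaluates to a + i · x. Evaluating each term at x = 1:
  Term 0 contributes 3 + 0 · 1 = 3
  Term 1 contributes 4 + 1 · 1 = 5
  Term 2 contributes 6 + 2 · 1 = 8
  Term 3 contributes -5 + 3 · 1 = -2
  Term 4 contributes -3 + 4 · 1 = 1
p(1) = ⊕ of these = min[3, 5, 8, -2, 1] = -2.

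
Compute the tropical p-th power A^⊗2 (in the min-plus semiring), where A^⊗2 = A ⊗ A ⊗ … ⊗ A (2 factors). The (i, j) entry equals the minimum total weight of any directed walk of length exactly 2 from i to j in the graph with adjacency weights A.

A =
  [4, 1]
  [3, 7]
A^⊗2 =
  [4, 5]
  [7, 4]

Each entry (A^⊗2)_ij equals the minimum over all length-2 walks i = v_0 → v_1 → … → v_2 = j of Σ_t A[v_t][v_{t+1}]. For example, for (i, j) = (0, 1) we minimise over 2 possible intermediate vertex sequences; the minimum is 5, attained along the walk 0 → 0 → 1.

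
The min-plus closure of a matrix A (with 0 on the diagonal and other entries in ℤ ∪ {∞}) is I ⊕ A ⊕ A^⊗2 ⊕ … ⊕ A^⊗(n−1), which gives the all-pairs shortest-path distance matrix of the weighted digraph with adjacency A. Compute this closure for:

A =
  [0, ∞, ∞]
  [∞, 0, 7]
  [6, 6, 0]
Closure =
  [0, ∞, ∞]
  [13, 0, 7]
  [6, 6, 0]

This is the Floyd-Warshall all-pairs shortest-path computation. For each intermediate vertex k = 0, 1, …, 2, update dist[i][j] ← min(dist[i][j], dist[i][k] + dist[k][j]). The final matrix gives, for each (i, j), the minimum total weight of any directed path from i to j (possibly empty when i = j).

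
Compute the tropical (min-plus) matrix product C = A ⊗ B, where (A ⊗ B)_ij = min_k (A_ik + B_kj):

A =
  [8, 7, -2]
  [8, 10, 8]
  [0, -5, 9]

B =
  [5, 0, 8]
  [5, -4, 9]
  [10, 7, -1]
A ⊗ B =
  [8, 3, -3]
  [13, 6, 7]
  [0, -9, 4]

Apply the min-plus product entry-by-entry:
  C[0][0] = min over k of (A[0][0] + B[0][0] = 8 + 5 = 13, A[0][1] + B[1][0] = 7 + 5 = 12, A[0][2] + B[2][0] = -2 + 10 = 8) = 8 (attained at k = 2)
  C[0][1] = min over k of (A[0][0] + B[0][1] = 8 + 0 = 8, A[0][1] + B[1][1] = 7 + -4 = 3, A[0][2] + B[2][1] = -2 + 7 = 5) = 3 (attained at k = 1)
  C[0][2] = min over k of (A[0][0] + B[0][2] = 8 + 8 = 16, A[0][1] + B[1][2] = 7 + 9 = 16, A[0][2] + B[2][2] = -2 + -1 = -3) = -3 (attained at k = 2)
  C[1][0] = min over k of (A[1][0] + B[0][0] = 8 + 5 = 13, A[1][1] + B[1][0] = 10 + 5 = 15, A[1][2] + B[2][0] = 8 + 10 = 18) = 13 (attained at k = 0)
  C[1][1] = min over k of (A[1][0] + B[0][1] = 8 + 0 = 8, A[1][1] + B[1][1] = 10 + -4 = 6, A[1][2] + B[2][1] = 8 + 7 = 15) = 6 (attained at k = 1)
  C[1][2] = min over k of (A[1][0] + B[0][2] = 8 + 8 = 16, A[1][1] + B[1][2] = 10 + 9 = 19, A[1][2] + B[2][2] = 8 + -1 = 7) = 7 (attained at k = 2)
  C[2][0] = min over k of (A[2][0] + B[0][0] = 0 + 5 = 5, A[2][1] + B[1][0] = -5 + 5 = 0, A[2][2] + B[2][0] = 9 + 10 = 19) = 0 (attained at k = 1)
  C[2][1] = min over k of (A[2][0] + B[0][1] = 0 + 0 = 0, A[2][1] + B[1][1] = -5 + -4 = -9, A[2][2] + B[2][1] = 9 + 7 = 16) = -9 (attained at k = 1)
  C[2][2] = min over k of (A[2][0] + B[0][2] = 0 + 8 = 8, A[2][1] + B[1][2] = -5 + 9 = 4, A[2][2] + B[2][2] = 9 + -1 = 8) = 4 (attained at k = 1)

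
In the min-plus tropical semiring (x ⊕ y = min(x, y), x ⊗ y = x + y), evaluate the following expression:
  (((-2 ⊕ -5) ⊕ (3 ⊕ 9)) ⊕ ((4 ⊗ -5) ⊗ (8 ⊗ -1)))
(((-2 ⊕ -5) ⊕ (3 ⊕ 9)) ⊕ ((4 ⊗ -5) ⊗ (8 ⊗ -1))) = -5

Expand innermost to outermost. Recall ⊕ takes the minimum of its arguments and ⊗ takes their sum. Working out the expression (((-2 ⊕ -5) ⊕ (3 ⊕ 9)) ⊕ ((4 ⊗ -5) ⊗ (8 ⊗ -1))) gives -5.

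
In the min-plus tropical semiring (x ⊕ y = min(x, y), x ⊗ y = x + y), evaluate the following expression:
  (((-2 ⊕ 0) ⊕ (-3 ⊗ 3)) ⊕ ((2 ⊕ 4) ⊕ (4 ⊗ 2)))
(((-2 ⊕ 0) ⊕ (-3 ⊗ 3)) ⊕ ((2 ⊕ 4) ⊕ (4 ⊗ 2))) = -2

Expand innermost to outermost. Recall ⊕ takes the minimum of its arguments and ⊗ takes their sum. Working out the expression (((-2 ⊕ 0) ⊕ (-3 ⊗ 3)) ⊕ ((2 ⊕ 4) ⊕ (4 ⊗ 2))) gives -2.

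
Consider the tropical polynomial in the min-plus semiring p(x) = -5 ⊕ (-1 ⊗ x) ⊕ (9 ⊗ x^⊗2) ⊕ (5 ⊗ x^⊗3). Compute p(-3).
p(-3) = -5

A tropical monomial a ⊗ x^⊗i evaluates to a + i · x. Evaluating each term at x = -3:
  Term 0 contributes -5 + 0 · -3 = -5
  Term 1 contributes -1 + 1 · -3 = -4
  Term 2 contributes 9 + 2 · -3 = 3
  Term 3 contributes 5 + 3 · -3 = -4
p(-3) = ⊕ of these = min[-5, -4, 3, -4] = -5.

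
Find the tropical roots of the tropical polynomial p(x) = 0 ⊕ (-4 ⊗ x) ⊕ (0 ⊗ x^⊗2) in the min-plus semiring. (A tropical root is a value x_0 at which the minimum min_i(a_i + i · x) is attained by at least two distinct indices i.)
Roots: {-4, 4}

Each tropical root is a break point of the lower envelope of the lines y = a_i + i · x (there are 3 lines, with slopes 0, 1, ..., 2). Only the lines that attain the minimum somewhere contribute to roots; other lines are dominated. Here the surviving (envelope) indices are i = 2, i = 1, i = 0.
Intersections between consecutive envelope lines give the roots: for adjacent envelope indices i < j the intersection is x = (a_i − a_j) / (j − i). Reading off the sorted break points: {-4, 4}.
Verification: at each break x_0, at least two indices attain the minimum of min_i(a_i + i · x_0).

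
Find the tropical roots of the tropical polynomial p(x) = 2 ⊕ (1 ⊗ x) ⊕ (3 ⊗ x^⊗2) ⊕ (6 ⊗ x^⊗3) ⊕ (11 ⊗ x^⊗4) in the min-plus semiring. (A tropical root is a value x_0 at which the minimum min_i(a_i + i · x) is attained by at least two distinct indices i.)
Roots: {-5, -3, -2, 1}

Each tropical root is a break point of the lower envelope of the lines y = a_i + i · x (there are 5 lines, with slopes 0, 1, ..., 4). Only the lines that attain the minimum somewhere contribute to roots; other lines are dominated. Here the surviving (envelope) indices are i = 4, i = 3, i = 2, i = 1, i = 0.
Intersections between consecutive envelope lines give the roots: for adjacent envelope indices i < j the intersection is x = (a_i − a_j) / (j − i). Reading off the sorted break points: {-5, -3, -2, 1}.
Verification: at each break x_0, at least two indices attain the minimum of min_i(a_i + i · x_0).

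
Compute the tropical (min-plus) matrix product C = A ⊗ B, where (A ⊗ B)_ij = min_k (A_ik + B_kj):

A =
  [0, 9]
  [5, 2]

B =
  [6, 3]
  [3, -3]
A ⊗ B =
  [6, 3]
  [5, -1]

Apply the min-plus product entry-by-entry:
  C[0][0] = min over k of (A[0][0] + B[0][0] = 0 + 6 = 6, A[0][1] + B[1][0] = 9 + 3 = 12) = 6 (attained at k = 0)
  C[0][1] = min over k of (A[0][0] + B[0][1] = 0 + 3 = 3, A[0][1] + B[1][1] = 9 + -3 = 6) = 3 (attained at k = 0)
  C[1][0] = min over k of (A[1][0] + B[0][0] = 5 + 6 = 11, A[1][1] + B[1][0] = 2 + 3 = 5) = 5 (attained at k = 1)
  C[1][1] = min over k of (A[1][0] + B[0][1] = 5 + 3 = 8, A[1][1] + B[1][1] = 2 + -3 = -1) = -1 (attained at k = 1)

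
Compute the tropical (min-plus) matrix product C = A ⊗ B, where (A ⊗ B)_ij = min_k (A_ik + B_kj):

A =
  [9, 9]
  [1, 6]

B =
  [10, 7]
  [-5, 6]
A ⊗ B =
  [4, 15]
  [1, 8]

Apply the min-plus product entry-by-entry:
  C[0][0] = min over k of (A[0][0] + B[0][0] = 9 + 10 = 19, A[0][1] + B[1][0] = 9 + -5 = 4) = 4 (attained at k = 1)
  C[0][1] = min over k of (A[0][0] + B[0][1] = 9 + 7 = 16, A[0][1] + B[1][1] = 9 + 6 = 15) = 15 (attained at k = 1)
  C[1][0] = min over k of (A[1][0] + B[0][0] = 1 + 10 = 11, A[1][1] + B[1][0] = 6 + -5 = 1) = 1 (attained at k = 1)
  C[1][1] = min over k of (A[1][0] + B[0][1] = 1 + 7 = 8, A[1][1] + B[1][1] = 6 + 6 = 12) = 8 (attained at k = 0)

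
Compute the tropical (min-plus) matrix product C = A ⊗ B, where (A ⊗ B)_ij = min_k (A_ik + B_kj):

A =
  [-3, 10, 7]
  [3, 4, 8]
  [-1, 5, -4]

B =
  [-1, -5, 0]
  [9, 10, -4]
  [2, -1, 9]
A ⊗ B =
  [-4, -8, -3]
  [2, -2, 0]
  [-2, -6, -1]

Apply the min-plus product entry-by-entry:
  C[0][0] = min over k of (A[0][0] + B[0][0] = -3 + -1 = -4, A[0][1] + B[1][0] = 10 + 9 = 19, A[0][2] + B[2][0] = 7 + 2 = 9) = -4 (attained at k = 0)
  C[0][1] = min over k of (A[0][0] + B[0][1] = -3 + -5 = -8, A[0][1] + B[1][1] = 10 + 10 = 20, A[0][2] + B[2][1] = 7 + -1 = 6) = -8 (attained at k = 0)
  C[0][2] = min over k of (A[0][0] + B[0][2] = -3 + 0 = -3, A[0][1] + B[1][2] = 10 + -4 = 6, A[0][2] + B[2][2] = 7 + 9 = 16) = -3 (attained at k = 0)
  C[1][0] = min over k of (A[1][0] + B[0][0] = 3 + -1 = 2, A[1][1] + B[1][0] = 4 + 9 = 13, A[1][2] + B[2][0] = 8 + 2 = 10) = 2 (attained at k = 0)
  C[1][1] = min over k of (A[1][0] + B[0][1] = 3 + -5 = -2, A[1][1] + B[1][1] = 4 + 10 = 14, A[1][2] + B[2][1] = 8 + -1 = 7) = -2 (attained at k = 0)
  C[1][2] = min over k of (A[1][0] + B[0][2] = 3 + 0 = 3, A[1][1] + B[1][2] = 4 + -4 = 0, A[1][2] + B[2][2] = 8 + 9 = 17) = 0 (attained at k = 1)
  C[2][0] = min over k of (A[2][0] + B[0][0] = -1 + -1 = -2, A[2][1] + B[1][0] = 5 + 9 = 14, A[2][2] + B[2][0] = -4 + 2 = -2) = -2 (attained at k = 0)
  C[2][1] = min over k of (A[2][0] + B[0][1] = -1 + -5 = -6, A[2][1] + B[1][1] = 5 + 10 = 15, A[2][2] + B[2][1] = -4 + -1 = -5) = -6 (attained at k = 0)
  C[2][2] = min over k of (A[2][0] + B[0][2] = -1 + 0 = -1, A[2][1] + B[1][2] = 5 + -4 = 1, A[2][2] + B[2][2] = -4 + 9 = 5) = -1 (attained at k = 0)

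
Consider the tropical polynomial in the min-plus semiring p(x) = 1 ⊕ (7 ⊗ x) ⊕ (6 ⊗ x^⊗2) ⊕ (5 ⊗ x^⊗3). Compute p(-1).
p(-1) = 1

A tropical monomial a ⊗ x^⊗i evaluates to a + i · x. Evaluating each term at x = -1:
  Term 0 contributes 1 + 0 · -1 = 1
  Term 1 contributes 7 + 1 · -1 = 6
  Term 2 contributes 6 + 2 · -1 = 4
  Term 3 contributes 5 + 3 · -1 = 2
p(-1) = ⊕ of these = min[1, 6, 4, 2] = 1.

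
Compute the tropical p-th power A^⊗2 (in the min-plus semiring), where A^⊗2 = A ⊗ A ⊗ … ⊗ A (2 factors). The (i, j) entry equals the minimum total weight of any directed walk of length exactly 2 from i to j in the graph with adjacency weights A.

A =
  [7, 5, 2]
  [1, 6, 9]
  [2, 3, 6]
A^⊗2 =
  [4, 5, 8]
  [7, 6, 3]
  [4, 7, 4]

Each entry (A^⊗2)_ij equals the minimum over all length-2 walks i = v_0 → v_1 → … → v_2 = j of Σ_t A[v_t][v_{t+1}]. For example, for (i, j) = (0, 2) we minimise over 3 possible intermediate vertex sequences; the minimum is 8, attained along the walk 0 → 2 → 2.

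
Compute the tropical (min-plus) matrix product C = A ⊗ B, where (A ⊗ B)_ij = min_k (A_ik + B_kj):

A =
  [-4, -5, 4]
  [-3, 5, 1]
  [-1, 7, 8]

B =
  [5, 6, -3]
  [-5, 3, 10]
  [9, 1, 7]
A ⊗ B =
  [-10, -2, -7]
  [0, 2, -6]
  [2, 5, -4]

Apply the min-plus product entry-by-entry:
  C[0][0] = min over k of (A[0][0] + B[0][0] = -4 + 5 = 1, A[0][1] + B[1][0] = -5 + -5 = -10, A[0][2] + B[2][0] = 4 + 9 = 13) = -10 (attained at k = 1)
  C[0][1] = min over k of (A[0][0] + B[0][1] = -4 + 6 = 2, A[0][1] + B[1][1] = -5 + 3 = -2, A[0][2] + B[2][1] = 4 + 1 = 5) = -2 (attained at k = 1)
  C[0][2] = min over k of (A[0][0] + B[0][2] = -4 + -3 = -7, A[0][1] + B[1][2] = -5 + 10 = 5, A[0][2] + B[2][2] = 4 + 7 = 11) = -7 (attained at k = 0)
  C[1][0] = min over k of (A[1][0] + B[0][0] = -3 + 5 = 2, A[1][1] + B[1][0] = 5 + -5 = 0, A[1][2] + B[2][0] = 1 + 9 = 10) = 0 (attained at k = 1)
  C[1][1] = min over k of (A[1][0] + B[0][1] = -3 + 6 = 3, A[1][1] + B[1][1] = 5 + 3 = 8, A[1][2] + B[2][1] = 1 + 1 = 2) = 2 (attained at k = 2)
  C[1][2] = min over k of (A[1][0] + B[0][2] = -3 + -3 = -6, A[1][1] + B[1][2] = 5 + 10 = 15, A[1][2] + B[2][2] = 1 + 7 = 8) = -6 (attained at k = 0)
  C[2][0] = min over k of (A[2][0] + B[0][0] = -1 + 5 = 4, A[2][1] + B[1][0] = 7 + -5 = 2, A[2][2] + B[2][0] = 8 + 9 = 17) = 2 (attained at k = 1)
  C[2][1] = min over k of (A[2][0] + B[0][1] = -1 + 6 = 5, A[2][1] + B[1][1] = 7 + 3 = 10, A[2][2] + B[2][1] = 8 + 1 = 9) = 5 (attained at k = 0)
  C[2][2] = min over k of (A[2][0] + B[0][2] = -1 + -3 = -4, A[2][1] + B[1][2] = 7 + 10 = 17, A[2][2] + B[2][2] = 8 + 7 = 15) = -4 (attained at k = 0)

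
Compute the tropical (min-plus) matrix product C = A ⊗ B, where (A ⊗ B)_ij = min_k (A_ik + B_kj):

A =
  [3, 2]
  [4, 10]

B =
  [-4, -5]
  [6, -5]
A ⊗ B =
  [-1, -3]
  [0, -1]

Apply the min-plus product entry-by-entry:
  C[0][0] = min over k of (A[0][0] + B[0][0] = 3 + -4 = -1, A[0][1] + B[1][0] = 2 + 6 = 8) = -1 (attained at k = 0)
  C[0][1] = min over k of (A[0][0] + B[0][1] = 3 + -5 = -2, A[0][1] + B[1][1] = 2 + -5 = -3) = -3 (attained at k = 1)
  C[1][0] = min over k of (A[1][0] + B[0][0] = 4 + -4 = 0, A[1][1] + B[1][0] = 10 + 6 = 16) = 0 (attained at k = 0)
  C[1][1] = min over k of (A[1][0] + B[0][1] = 4 + -5 = -1, A[1][1] + B[1][1] = 10 + -5 = 5) = -1 (attained at k = 0)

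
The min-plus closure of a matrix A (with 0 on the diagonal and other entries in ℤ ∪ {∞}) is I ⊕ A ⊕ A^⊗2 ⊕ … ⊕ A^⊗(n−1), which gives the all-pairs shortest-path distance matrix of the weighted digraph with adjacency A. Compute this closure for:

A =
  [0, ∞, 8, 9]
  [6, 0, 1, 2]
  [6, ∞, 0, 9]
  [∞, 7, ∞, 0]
Closure =
  [0, 16, 8, 9]
  [6, 0, 1, 2]
  [6, 16, 0, 9]
  [13, 7, 8, 0]

This is the Floyd-Warshall all-pairs shortest-path computation. For each intermediate vertex k = 0, 1, …, 3, update dist[i][j] ← min(dist[i][j], dist[i][k] + dist[k][j]). The final matrix gives, for each (i, j), the minimum total weight of any directed path from i to j (possibly empty when i = j).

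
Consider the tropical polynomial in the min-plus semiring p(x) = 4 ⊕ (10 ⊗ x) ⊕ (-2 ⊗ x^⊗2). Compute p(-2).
p(-2) = -6

A tropical monomial a ⊗ x^⊗i evaluates to a + i · x. Evaluating each term at x = -2:
  Term 0 contributes 4 + 0 · -2 = 4
  Term 1 contributes 10 + 1 · -2 = 8
  Term 2 contributes -2 + 2 · -2 = -6
p(-2) = ⊕ of these = min[4, 8, -6] = -6.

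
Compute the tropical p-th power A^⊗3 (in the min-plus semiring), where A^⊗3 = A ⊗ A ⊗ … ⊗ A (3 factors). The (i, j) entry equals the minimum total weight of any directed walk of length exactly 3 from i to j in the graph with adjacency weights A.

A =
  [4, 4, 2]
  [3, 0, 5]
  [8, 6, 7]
A^⊗3 =
  [7, 4, 9]
  [3, 0, 5]
  [9, 6, 11]

Each entry (A^⊗3)_ij equals the minimum over all length-3 walks i = v_0 → v_1 → … → v_3 = j of Σ_t A[v_t][v_{t+1}]. For example, for (i, j) = (0, 2) we minimise over 9 possible intermediate vertex sequences; the minimum is 9, attained along the walk 0 → 1 → 0 → 2.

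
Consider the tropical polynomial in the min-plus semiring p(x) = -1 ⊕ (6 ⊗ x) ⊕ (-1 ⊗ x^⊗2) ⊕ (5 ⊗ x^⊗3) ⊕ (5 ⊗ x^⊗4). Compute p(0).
p(0) = -1

A tropical monomial a ⊗ x^⊗i evaluates to a + i · x. Evaluating each term at x = 0:
  Term 0 contributes -1 + 0 · 0 = -1
  Term 1 contributes 6 + 1 · 0 = 6
  Term 2 contributes -1 + 2 · 0 = -1
  Term 3 contributes 5 + 3 · 0 = 5
  Term 4 contributes 5 + 4 · 0 = 5
p(0) = ⊕ of these = min[-1, 6, -1, 5, 5] = -1.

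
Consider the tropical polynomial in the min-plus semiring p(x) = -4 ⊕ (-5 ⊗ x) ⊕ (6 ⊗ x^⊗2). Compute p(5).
p(5) = -4

A tropical monomial a ⊗ x^⊗i evaluates to a + i · x. Evaluating each term at x = 5:
  Term 0 contributes -4 + 0 · 5 = -4
  Term 1 contributes -5 + 1 · 5 = 0
  Term 2 contributes 6 + 2 · 5 = 16
p(5) = ⊕ of these = min[-4, 0, 16] = -4.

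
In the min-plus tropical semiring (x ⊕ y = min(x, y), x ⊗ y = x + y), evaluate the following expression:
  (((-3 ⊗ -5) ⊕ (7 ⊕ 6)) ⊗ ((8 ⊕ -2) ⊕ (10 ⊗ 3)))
(((-3 ⊗ -5) ⊕ (7 ⊕ 6)) ⊗ ((8 ⊕ -2) ⊕ (10 ⊗ 3))) = -10

Expand innermost to outermost. Recall ⊕ takes the minimum of its arguments and ⊗ takes their sum. Working out the expression (((-3 ⊗ -5) ⊕ (7 ⊕ 6)) ⊗ ((8 ⊕ -2) ⊕ (10 ⊗ 3))) gives -10.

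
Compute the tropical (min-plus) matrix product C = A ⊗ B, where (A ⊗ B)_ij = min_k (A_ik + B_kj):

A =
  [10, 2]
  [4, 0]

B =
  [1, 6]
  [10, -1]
A ⊗ B =
  [11, 1]
  [5, -1]

Apply the min-plus product entry-by-entry:
  C[0][0] = min over k of (A[0][0] + B[0][0] = 10 + 1 = 11, A[0][1] + B[1][0] = 2 + 10 = 12) = 11 (attained at k = 0)
  C[0][1] = min over k of (A[0][0] + B[0][1] = 10 + 6 = 16, A[0][1] + B[1][1] = 2 + -1 = 1) = 1 (attained at k = 1)
  C[1][0] = min over k of (A[1][0] + B[0][0] = 4 + 1 = 5, A[1][1] + B[1][0] = 0 + 10 = 10) = 5 (attained at k = 0)
  C[1][1] = min over k of (A[1][0] + B[0][1] = 4 + 6 = 10, A[1][1] + B[1][1] = 0 + -1 = -1) = -1 (attained at k = 1)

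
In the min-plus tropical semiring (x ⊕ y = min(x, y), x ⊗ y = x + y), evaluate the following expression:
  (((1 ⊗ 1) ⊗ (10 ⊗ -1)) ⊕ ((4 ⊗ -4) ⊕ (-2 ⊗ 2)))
(((1 ⊗ 1) ⊗ (10 ⊗ -1)) ⊕ ((4 ⊗ -4) ⊕ (-2 ⊗ 2))) = 0

Expand innermost to outermost. Recall ⊕ takes the minimum of its arguments and ⊗ takes their sum. Working out the expression (((1 ⊗ 1) ⊗ (10 ⊗ -1)) ⊕ ((4 ⊗ -4) ⊕ (-2 ⊗ 2))) gives 0.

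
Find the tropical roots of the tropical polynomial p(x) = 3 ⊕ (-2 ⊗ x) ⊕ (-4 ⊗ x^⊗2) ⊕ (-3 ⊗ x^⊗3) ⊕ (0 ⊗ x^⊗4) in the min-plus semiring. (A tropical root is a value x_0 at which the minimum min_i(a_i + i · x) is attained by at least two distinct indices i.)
Roots: {-3, -1, 2, 5}

Each tropical root is a break point of the lower envelope of the lines y = a_i + i · x (there are 5 lines, with slopes 0, 1, ..., 4). Only the lines that attain the minimum somewhere contribute to roots; other lines are dominated. Here the surviving (envelope) indices are i = 4, i = 3, i = 2, i = 1, i = 0.
Intersections between consecutive envelope lines give the roots: for adjacent envelope indices i < j the intersection is x = (a_i − a_j) / (j − i). Reading off the sorted break points: {-3, -1, 2, 5}.
Verification: at each break x_0, at least two indices attain the minimum of min_i(a_i + i · x_0).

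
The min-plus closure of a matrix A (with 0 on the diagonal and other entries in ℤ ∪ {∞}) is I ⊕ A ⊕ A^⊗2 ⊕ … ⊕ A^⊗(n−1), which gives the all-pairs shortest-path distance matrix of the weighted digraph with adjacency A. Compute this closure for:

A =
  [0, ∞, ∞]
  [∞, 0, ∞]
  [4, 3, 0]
Closure =
  [0, ∞, ∞]
  [∞, 0, ∞]
  [4, 3, 0]

This is the Floyd-Warshall all-pairs shortest-path computation. For each intermediate vertex k = 0, 1, …, 2, update dist[i][j] ← min(dist[i][j], dist[i][k] + dist[k][j]). The final matrix gives, for each (i, j), the minimum total weight of any directed path from i to j (possibly empty when i = j).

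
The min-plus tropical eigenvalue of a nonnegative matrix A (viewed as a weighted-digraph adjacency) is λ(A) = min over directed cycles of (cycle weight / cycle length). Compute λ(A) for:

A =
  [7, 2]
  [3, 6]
λ(A) = 5/2

Enumerate directed cycles and compute their means (weight / length). Sample:
  cycle 0 → 0: weight = 7, length = 1, mean = 7/1 ≈ 7.000
  cycle 1 → 1: weight = 6, length = 1, mean = 6/1 ≈ 6.000
  cycle 0 → 1 → 0: weight = 5, length = 2, mean = 5/2 ≈ 2.500
  cycle 1 → 0 → 1: weight = 5, length = 2, mean = 5/2 ≈ 2.500
Minimum mean = 2.500, attained e.g. along the cycle 0 → 1 → 0 with weight 5 and length 2. So λ(A) = 5/2 = 5/2.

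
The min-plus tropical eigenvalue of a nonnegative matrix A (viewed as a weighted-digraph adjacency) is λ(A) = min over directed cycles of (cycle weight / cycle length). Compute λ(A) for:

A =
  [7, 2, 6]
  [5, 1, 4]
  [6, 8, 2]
λ(A) = 1

Enumerate directed cycles and compute their means (weight / length). Sample:
  cycle 0 → 0: weight = 7, length = 1, mean = 7/1 ≈ 7.000
  cycle 1 → 1: weight = 1, length = 1, mean = 1/1 ≈ 1.000
  cycle 2 → 2: weight = 2, length = 1, mean = 2/1 ≈ 2.000
  cycle 0 → 1 → 0: weight = 7, length = 2, mean = 7/2 ≈ 3.500
  cycle 0 → 2 → 0: weight = 12, length = 2, mean = 12/2 ≈ 6.000
  cycle 1 → 0 → 1: weight = 7, length = 2, mean = 7/2 ≈ 3.500
Minimum mean = 1.000, attained e.g. along the cycle 1 → 1 with weight 1 and length 1. So λ(A) = 1/1 = 1.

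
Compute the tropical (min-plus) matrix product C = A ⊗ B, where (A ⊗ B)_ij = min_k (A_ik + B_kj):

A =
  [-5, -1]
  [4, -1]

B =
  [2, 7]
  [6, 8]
A ⊗ B =
  [-3, 2]
  [5, 7]

Apply the min-plus product entry-by-entry:
  C[0][0] = min over k of (A[0][0] + B[0][0] = -5 + 2 = -3, A[0][1] + B[1][0] = -1 + 6 = 5) = -3 (attained at k = 0)
  C[0][1] = min over k of (A[0][0] + B[0][1] = -5 + 7 = 2, A[0][1] + B[1][1] = -1 + 8 = 7) = 2 (attained at k = 0)
  C[1][0] = min over k of (A[1][0] + B[0][0] = 4 + 2 = 6, A[1][1] + B[1][0] = -1 + 6 = 5) = 5 (attained at k = 1)
  C[1][1] = min over k of (A[1][0] + B[0][1] = 4 + 7 = 11, A[1][1] + B[1][1] = -1 + 8 = 7) = 7 (attained at k = 1)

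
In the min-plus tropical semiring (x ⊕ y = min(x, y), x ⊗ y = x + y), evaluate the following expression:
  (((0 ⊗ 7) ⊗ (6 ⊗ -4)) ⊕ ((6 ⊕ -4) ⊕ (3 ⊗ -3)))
(((0 ⊗ 7) ⊗ (6 ⊗ -4)) ⊕ ((6 ⊕ -4) ⊕ (3 ⊗ -3))) = -4

Expand innermost to outermost. Recall ⊕ takes the minimum of its arguments and ⊗ takes their sum. Working out the expression (((0 ⊗ 7) ⊗ (6 ⊗ -4)) ⊕ ((6 ⊕ -4) ⊕ (3 ⊗ -3))) gives -4.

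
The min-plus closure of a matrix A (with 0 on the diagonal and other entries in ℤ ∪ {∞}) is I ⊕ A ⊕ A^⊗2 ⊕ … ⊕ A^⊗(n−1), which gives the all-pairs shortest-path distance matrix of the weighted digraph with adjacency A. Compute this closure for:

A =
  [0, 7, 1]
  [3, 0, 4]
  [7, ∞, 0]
Closure =
  [0, 7, 1]
  [3, 0, 4]
  [7, 14, 0]

This is the Floyd-Warshall all-pairs shortest-path computation. For each intermediate vertex k = 0, 1, …, 2, update dist[i][j] ← min(dist[i][j], dist[i][k] + dist[k][j]). The final matrix gives, for each (i, j), the minimum total weight of any directed path from i to j (possibly empty when i = j).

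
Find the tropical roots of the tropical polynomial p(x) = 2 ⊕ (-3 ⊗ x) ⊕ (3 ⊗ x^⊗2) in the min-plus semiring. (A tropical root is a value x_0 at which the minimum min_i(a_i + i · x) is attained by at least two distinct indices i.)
Roots: {-6, 5}

Each tropical root is a break point of the lower envelope of the lines y = a_i + i · x (there are 3 lines, with slopes 0, 1, ..., 2). Only the lines that attain the minimum somewhere contribute to roots; other lines are dominated. Here the surviving (envelope) indices are i = 2, i = 1, i = 0.
Intersections between consecutive envelope lines give the roots: for adjacent envelope indices i < j the intersection is x = (a_i − a_j) / (j − i). Reading off the sorted break points: {-6, 5}.
Verification: at each break x_0, at least two indices attain the minimum of min_i(a_i + i · x_0).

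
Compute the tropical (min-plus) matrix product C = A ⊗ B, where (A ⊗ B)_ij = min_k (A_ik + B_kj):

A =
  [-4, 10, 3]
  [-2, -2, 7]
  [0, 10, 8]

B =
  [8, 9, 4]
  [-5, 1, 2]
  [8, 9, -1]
A ⊗ B =
  [4, 5, 0]
  [-7, -1, 0]
  [5, 9, 4]

Apply the min-plus product entry-by-entry:
  C[0][0] = min over k of (A[0][0] + B[0][0] = -4 + 8 = 4, A[0][1] + B[1][0] = 10 + -5 = 5, A[0][2] + B[2][0] = 3 + 8 = 11) = 4 (attained at k = 0)
  C[0][1] = min over k of (A[0][0] + B[0][1] = -4 + 9 = 5, A[0][1] + B[1][1] = 10 + 1 = 11, A[0][2] + B[2][1] = 3 + 9 = 12) = 5 (attained at k = 0)
  C[0][2] = min over k of (A[0][0] + B[0][2] = -4 + 4 = 0, A[0][1] + B[1][2] = 10 + 2 = 12, A[0][2] + B[2][2] = 3 + -1 = 2) = 0 (attained at k = 0)
  C[1][0] = min over k of (A[1][0] + B[0][0] = -2 + 8 = 6, A[1][1] + B[1][0] = -2 + -5 = -7, A[1][2] + B[2][0] = 7 + 8 = 15) = -7 (attained at k = 1)
  C[1][1] = min over k of (A[1][0] + B[0][1] = -2 + 9 = 7, A[1][1] + B[1][1] = -2 + 1 = -1, A[1][2] + B[2][1] = 7 + 9 = 16) = -1 (attained at k = 1)
  C[1][2] = min over k of (A[1][0] + B[0][2] = -2 + 4 = 2, A[1][1] + B[1][2] = -2 + 2 = 0, A[1][2] + B[2][2] = 7 + -1 = 6) = 0 (attained at k = 1)
  C[2][0] = min over k of (A[2][0] + B[0][0] = 0 + 8 = 8, A[2][1] + B[1][0] = 10 + -5 = 5, A[2][2] + B[2][0] = 8 + 8 = 16) = 5 (attained at k = 1)
  C[2][1] = min over k of (A[2][0] + B[0][1] = 0 + 9 = 9, A[2][1] + B[1][1] = 10 + 1 = 11, A[2][2] + B[2][1] = 8 + 9 = 17) = 9 (attained at k = 0)
  C[2][2] = min over k of (A[2][0] + B[0][2] = 0 + 4 = 4, A[2][1] + B[1][2] = 10 + 2 = 12, A[2][2] + B[2][2] = 8 + -1 = 7) = 4 (attained at k = 0)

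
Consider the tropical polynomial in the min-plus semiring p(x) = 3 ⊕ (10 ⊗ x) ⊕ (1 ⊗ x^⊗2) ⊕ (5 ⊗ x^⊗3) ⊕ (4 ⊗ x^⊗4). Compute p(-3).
p(-3) = -8

A tropical monomial a ⊗ x^⊗i evaluates to a + i · x. Evaluating each term at x = -3:
  Term 0 contributes 3 + 0 · -3 = 3
  Term 1 contributes 10 + 1 · -3 = 7
  Term 2 contributes 1 + 2 · -3 = -5
  Term 3 contributes 5 + 3 · -3 = -4
  Term 4 contributes 4 + 4 · -3 = -8
p(-3) = ⊕ of these = min[3, 7, -5, -4, -8] = -8.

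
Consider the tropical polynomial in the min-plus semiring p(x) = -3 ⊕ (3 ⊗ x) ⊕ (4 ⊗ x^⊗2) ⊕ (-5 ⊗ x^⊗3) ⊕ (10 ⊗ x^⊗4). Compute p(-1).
p(-1) = -8

A tropical monomial a ⊗ x^⊗i evaluates to a + i · x. Evaluating each term at x = -1:
  Term 0 contributes -3 + 0 · -1 = -3
  Term 1 contributes 3 + 1 · -1 = 2
  Term 2 contributes 4 + 2 · -1 = 2
  Term 3 contributes -5 + 3 · -1 = -8
  Term 4 contributes 10 + 4 · -1 = 6
p(-1) = ⊕ of these = min[-3, 2, 2, -8, 6] = -8.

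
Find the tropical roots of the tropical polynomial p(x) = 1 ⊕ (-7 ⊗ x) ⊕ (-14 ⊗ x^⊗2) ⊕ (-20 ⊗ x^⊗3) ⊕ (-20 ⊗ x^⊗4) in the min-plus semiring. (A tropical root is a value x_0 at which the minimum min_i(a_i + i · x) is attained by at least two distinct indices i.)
Roots: {0, 6, 7, 8}

Each tropical root is a break point of the lower envelope of the lines y = a_i + i · x (there are 5 lines, with slopes 0, 1, ..., 4). Only the lines that attain the minimum somewhere contribute to roots; other lines are dominated. Here the surviving (envelope) indices are i = 4, i = 3, i = 2, i = 1, i = 0.
Intersections between consecutive envelope lines give the roots: for adjacent envelope indices i < j the intersection is x = (a_i − a_j) / (j − i). Reading off the sorted break points: {0, 6, 7, 8}.
Verification: at each break x_0, at least two indices attain the minimum of min_i(a_i + i · x_0).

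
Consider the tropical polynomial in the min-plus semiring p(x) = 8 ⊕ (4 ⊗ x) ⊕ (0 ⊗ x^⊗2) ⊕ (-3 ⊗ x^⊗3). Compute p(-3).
p(-3) = -12

A tropical monomial a ⊗ x^⊗i evaluates to a + i · x. Evaluating each term at x = -3:
  Term 0 contributes 8 + 0 · -3 = 8
  Term 1 contributes 4 + 1 · -3 = 1
  Term 2 contributes 0 + 2 · -3 = -6
  Term 3 contributes -3 + 3 · -3 = -12
p(-3) = ⊕ of these = min[8, 1, -6, -12] = -12.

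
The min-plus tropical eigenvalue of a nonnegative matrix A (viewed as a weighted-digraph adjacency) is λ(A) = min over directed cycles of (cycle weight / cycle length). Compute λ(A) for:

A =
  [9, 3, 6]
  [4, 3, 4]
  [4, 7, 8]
λ(A) = 3

Enumerate directed cycles and compute their means (weight / length). Sample:
  cycle 0 → 0: weight = 9, length = 1, mean = 9/1 ≈ 9.000
  cycle 1 → 1: weight = 3, length = 1, mean = 3/1 ≈ 3.000
  cycle 2 → 2: weight = 8, length = 1, mean = 8/1 ≈ 8.000
  cycle 0 → 1 → 0: weight = 7, length = 2, mean = 7/2 ≈ 3.500
  cycle 0 → 2 → 0: weight = 10, length = 2, mean = 10/2 ≈ 5.000
  cycle 1 → 0 → 1: weight = 7, length = 2, mean = 7/2 ≈ 3.500
Minimum mean = 3.000, attained e.g. along the cycle 1 → 1 with weight 3 and length 1. So λ(A) = 3/1 = 3.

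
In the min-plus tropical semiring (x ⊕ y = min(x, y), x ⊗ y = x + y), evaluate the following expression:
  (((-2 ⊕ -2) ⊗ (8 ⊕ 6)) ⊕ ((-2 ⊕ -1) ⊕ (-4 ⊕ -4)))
(((-2 ⊕ -2) ⊗ (8 ⊕ 6)) ⊕ ((-2 ⊕ -1) ⊕ (-4 ⊕ -4))) = -4

Expand innermost to outermost. Recall ⊕ takes the minimum of its arguments and ⊗ takes their sum. Working out the expression (((-2 ⊕ -2) ⊗ (8 ⊕ 6)) ⊕ ((-2 ⊕ -1) ⊕ (-4 ⊕ -4))) gives -4.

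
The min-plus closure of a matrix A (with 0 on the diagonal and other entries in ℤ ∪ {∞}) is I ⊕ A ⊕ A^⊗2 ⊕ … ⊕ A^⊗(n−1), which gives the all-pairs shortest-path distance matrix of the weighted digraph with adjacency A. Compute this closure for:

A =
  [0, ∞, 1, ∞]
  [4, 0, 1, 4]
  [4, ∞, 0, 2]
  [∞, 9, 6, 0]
Closure =
  [0, 12, 1, 3]
  [4, 0, 1, 3]
  [4, 11, 0, 2]
  [10, 9, 6, 0]

This is the Floyd-Warshall all-pairs shortest-path computation. For each intermediate vertex k = 0, 1, …, 3, update dist[i][j] ← min(dist[i][j], dist[i][k] + dist[k][j]). The final matrix gives, for each (i, j), the minimum total weight of any directed path from i to j (possibly empty when i = j).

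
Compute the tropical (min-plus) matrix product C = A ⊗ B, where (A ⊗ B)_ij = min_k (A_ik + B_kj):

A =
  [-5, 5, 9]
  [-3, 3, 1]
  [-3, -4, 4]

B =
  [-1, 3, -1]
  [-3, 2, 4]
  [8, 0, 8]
A ⊗ B =
  [-6, -2, -6]
  [-4, 0, -4]
  [-7, -2, -4]

Apply the min-plus product entry-by-entry:
  C[0][0] = min over k of (A[0][0] + B[0][0] = -5 + -1 = -6, A[0][1] + B[1][0] = 5 + -3 = 2, A[0][2] + B[2][0] = 9 + 8 = 17) = -6 (attained at k = 0)
  C[0][1] = min over k of (A[0][0] + B[0][1] = -5 + 3 = -2, A[0][1] + B[1][1] = 5 + 2 = 7, A[0][2] + B[2][1] = 9 + 0 = 9) = -2 (attained at k = 0)
  C[0][2] = min over k of (A[0][0] + B[0][2] = -5 + -1 = -6, A[0][1] + B[1][2] = 5 + 4 = 9, A[0][2] + B[2][2] = 9 + 8 = 17) = -6 (attained at k = 0)
  C[1][0] = min over k of (A[1][0] + B[0][0] = -3 + -1 = -4, A[1][1] + B[1][0] = 3 + -3 = 0, A[1][2] + B[2][0] = 1 + 8 = 9) = -4 (attained at k = 0)
  C[1][1] = min over k of (A[1][0] + B[0][1] = -3 + 3 = 0, A[1][1] + B[1][1] = 3 + 2 = 5, A[1][2] + B[2][1] = 1 + 0 = 1) = 0 (attained at k = 0)
  C[1][2] = min over k of (A[1][0] + B[0][2] = -3 + -1 = -4, A[1][1] + B[1][2] = 3 + 4 = 7, A[1][2] + B[2][2] = 1 + 8 = 9) = -4 (attained at k = 0)
  C[2][0] = min over k of (A[2][0] + B[0][0] = -3 + -1 = -4, A[2][1] + B[1][0] = -4 + -3 = -7, A[2][2] + B[2][0] = 4 + 8 = 12) = -7 (attained at k = 1)
  C[2][1] = min over k of (A[2][0] + B[0][1] = -3 + 3 = 0, A[2][1] + B[1][1] = -4 + 2 = -2, A[2][2] + B[2][1] = 4 + 0 = 4) = -2 (attained at k = 1)
  C[2][2] = min over k of (A[2][0] + B[0][2] = -3 + -1 = -4, A[2][1] + B[1][2] = -4 + 4 = 0, A[2][2] + B[2][2] = 4 + 8 = 12) = -4 (attained at k = 0)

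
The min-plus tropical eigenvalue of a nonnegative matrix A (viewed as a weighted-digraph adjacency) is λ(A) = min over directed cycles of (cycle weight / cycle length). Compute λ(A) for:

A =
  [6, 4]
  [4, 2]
λ(A) = 2

Enumerate directed cycles and compute their means (weight / length). Sample:
  cycle 0 → 0: weight = 6, length = 1, mean = 6/1 ≈ 6.000
  cycle 1 → 1: weight = 2, length = 1, mean = 2/1 ≈ 2.000
  cycle 0 → 1 → 0: weight = 8, length = 2, mean = 8/2 ≈ 4.000
  cycle 1 → 0 → 1: weight = 8, length = 2, mean = 8/2 ≈ 4.000
Minimum mean = 2.000, attained e.g. along the cycle 1 → 1 with weight 2 and length 1. So λ(A) = 2/1 = 2.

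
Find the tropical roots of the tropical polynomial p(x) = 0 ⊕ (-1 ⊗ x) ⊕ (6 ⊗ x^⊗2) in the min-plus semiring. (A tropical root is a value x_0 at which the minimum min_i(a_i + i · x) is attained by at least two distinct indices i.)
Roots: {-7, 1}

Each tropical root is a break point of the lower envelope of the lines y = a_i + i · x (there are 3 lines, with slopes 0, 1, ..., 2). Only the lines that attain the minimum somewhere contribute to roots; other lines are dominated. Here the surviving (envelope) indices are i = 2, i = 1, i = 0.
Intersections between consecutive envelope lines give the roots: for adjacent envelope indices i < j the intersection is x = (a_i − a_j) / (j − i). Reading off the sorted break points: {-7, 1}.
Verification: at each break x_0, at least two indices attain the minimum of min_i(a_i + i · x_0).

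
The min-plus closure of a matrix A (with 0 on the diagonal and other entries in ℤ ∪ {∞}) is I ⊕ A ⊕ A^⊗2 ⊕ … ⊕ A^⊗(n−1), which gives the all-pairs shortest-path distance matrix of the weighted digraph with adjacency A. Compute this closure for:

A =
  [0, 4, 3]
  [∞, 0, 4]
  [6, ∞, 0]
Closure =
  [0, 4, 3]
  [10, 0, 4]
  [6, 10, 0]

This is the Floyd-Warshall all-pairs shortest-path computation. For each intermediate vertex k = 0, 1, …, 2, update dist[i][j] ← min(dist[i][j], dist[i][k] + dist[k][j]). The final matrix gives, for each (i, j), the minimum total weight of any directed path from i to j (possibly empty when i = j).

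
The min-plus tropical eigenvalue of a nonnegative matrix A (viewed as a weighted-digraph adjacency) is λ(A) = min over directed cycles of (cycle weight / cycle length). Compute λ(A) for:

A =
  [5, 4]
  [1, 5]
λ(A) = 5/2

Enumerate directed cycles and compute their means (weight / length). Sample:
  cycle 0 → 0: weight = 5, length = 1, mean = 5/1 ≈ 5.000
  cycle 1 → 1: weight = 5, length = 1, mean = 5/1 ≈ 5.000
  cycle 0 → 1 → 0: weight = 5, length = 2, mean = 5/2 ≈ 2.500
  cycle 1 → 0 → 1: weight = 5, length = 2, mean = 5/2 ≈ 2.500
Minimum mean = 2.500, attained e.g. along the cycle 0 → 1 → 0 with weight 5 and length 2. So λ(A) = 5/2 = 5/2.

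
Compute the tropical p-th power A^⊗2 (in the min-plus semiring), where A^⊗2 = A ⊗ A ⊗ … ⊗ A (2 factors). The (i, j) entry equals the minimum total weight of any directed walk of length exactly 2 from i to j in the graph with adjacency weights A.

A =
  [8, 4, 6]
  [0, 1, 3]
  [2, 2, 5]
A^⊗2 =
  [4, 5, 7]
  [1, 2, 4]
  [2, 3, 5]

Each entry (A^⊗2)_ij equals the minimum over all length-2 walks i = v_0 → v_1 → … → v_2 = j of Σ_t A[v_t][v_{t+1}]. For example, for (i, j) = (0, 2) we minimise over 3 possible intermediate vertex sequences; the minimum is 7, attained along the walk 0 → 1 → 2.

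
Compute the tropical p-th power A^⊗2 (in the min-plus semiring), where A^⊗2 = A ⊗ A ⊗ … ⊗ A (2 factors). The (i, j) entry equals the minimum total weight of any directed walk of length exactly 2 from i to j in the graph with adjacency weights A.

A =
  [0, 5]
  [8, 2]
A^⊗2 =
  [0, 5]
  [8, 4]

Each entry (A^⊗2)_ij equals the minimum over all length-2 walks i = v_0 → v_1 → … → v_2 = j of Σ_t A[v_t][v_{t+1}]. For example, for (i, j) = (0, 1) we minimise over 2 possible intermediate vertex sequences; the minimum is 5, attained along the walk 0 → 0 → 1.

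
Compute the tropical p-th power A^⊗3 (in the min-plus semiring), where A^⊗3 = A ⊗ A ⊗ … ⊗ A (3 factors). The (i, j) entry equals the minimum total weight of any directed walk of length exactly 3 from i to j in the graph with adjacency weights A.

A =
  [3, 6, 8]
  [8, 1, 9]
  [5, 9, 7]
A^⊗3 =
  [9, 8, 14]
  [10, 3, 11]
  [11, 11, 16]

Each entry (A^⊗3)_ij equals the minimum over all length-3 walks i = v_0 → v_1 → … → v_3 = j of Σ_t A[v_t][v_{t+1}]. For example, for (i, j) = (0, 2) we minimise over 9 possible intermediate vertex sequences; the minimum is 14, attained along the walk 0 → 0 → 0 → 2.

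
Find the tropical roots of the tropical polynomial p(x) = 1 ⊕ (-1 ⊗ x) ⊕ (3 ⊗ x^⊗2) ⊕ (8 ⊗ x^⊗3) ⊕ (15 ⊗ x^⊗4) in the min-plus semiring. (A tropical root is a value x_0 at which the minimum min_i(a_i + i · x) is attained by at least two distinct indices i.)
Roots: {-7, -5, -4, 2}

Each tropical root is a break point of the lower envelope of the lines y = a_i + i · x (there are 5 lines, with slopes 0, 1, ..., 4). Only the lines that attain the minimum somewhere contribute to roots; other lines are dominated. Here the surviving (envelope) indices are i = 4, i = 3, i = 2, i = 1, i = 0.
Intersections between consecutive envelope lines give the roots: for adjacent envelope indices i < j the intersection is x = (a_i − a_j) / (j − i). Reading off the sorted break points: {-7, -5, -4, 2}.
Verification: at each break x_0, at least two indices attain the minimum of min_i(a_i + i · x_0).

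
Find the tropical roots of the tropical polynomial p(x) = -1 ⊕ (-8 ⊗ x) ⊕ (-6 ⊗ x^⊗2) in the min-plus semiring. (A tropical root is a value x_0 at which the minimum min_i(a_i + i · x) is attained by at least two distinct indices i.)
Roots: {-2, 7}

Each tropical root is a break point of the lower envelope of the lines y = a_i + i · x (there are 3 lines, with slopes 0, 1, ..., 2). Only the lines that attain the minimum somewhere contribute to roots; other lines are dominated. Here the surviving (envelope) indices are i = 2, i = 1, i = 0.
Intersections between consecutive envelope lines give the roots: for adjacent envelope indices i < j the intersection is x = (a_i − a_j) / (j − i). Reading off the sorted break points: {-2, 7}.
Verification: at each break x_0, at least two indices attain the minimum of min_i(a_i + i · x_0).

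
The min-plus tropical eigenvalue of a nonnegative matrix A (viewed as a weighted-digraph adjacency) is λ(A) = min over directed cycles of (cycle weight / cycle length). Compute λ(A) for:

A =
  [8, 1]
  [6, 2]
λ(A) = 2

Enumerate directed cycles and compute their means (weight / length). Sample:
  cycle 0 → 0: weight = 8, length = 1, mean = 8/1 ≈ 8.000
  cycle 1 → 1: weight = 2, length = 1, mean = 2/1 ≈ 2.000
  cycle 0 → 1 → 0: weight = 7, length = 2, mean = 7/2 ≈ 3.500
  cycle 1 → 0 → 1: weight = 7, length = 2, mean = 7/2 ≈ 3.500
Minimum mean = 2.000, attained e.g. along the cycle 1 → 1 with weight 2 and length 1. So λ(A) = 2/1 = 2.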